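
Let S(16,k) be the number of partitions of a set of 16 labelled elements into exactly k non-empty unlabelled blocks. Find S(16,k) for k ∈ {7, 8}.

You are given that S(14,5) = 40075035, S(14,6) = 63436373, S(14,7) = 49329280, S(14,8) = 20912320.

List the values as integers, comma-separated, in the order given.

row 15: T[15][6]=6·63436373+40075035=420693273  T[15][7]=7·49329280+63436373=408741333  T[15][8]=8·20912320+49329280=216627840
row 16: T[16][7]=7·408741333+420693273=3281882604  T[16][8]=8·216627840+408741333=2141764053
Read S(16,7) = 3281882604, S(16,8) = 2141764053.

3281882604, 2141764053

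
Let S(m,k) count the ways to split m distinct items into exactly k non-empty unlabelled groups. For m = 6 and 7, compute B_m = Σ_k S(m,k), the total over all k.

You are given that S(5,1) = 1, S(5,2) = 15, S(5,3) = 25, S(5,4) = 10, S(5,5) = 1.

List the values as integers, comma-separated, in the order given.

203, 877

r6: T_6,1=1×1+0=1; T_6,2=2×15+1=31; T_6,3=3×25+15=90; T_6,4=4×10+25=65; T_6,5=5×1+10=15; T_6,6=6×0+1=1
r7: T_7,1=1×1+0=1; T_7,2=2×31+1=63; T_7,3=3×90+31=301; T_7,4=4×65+90=350; T_7,5=5×15+65=140; T_7,6=6×1+15=21; T_7,7=7×0+1=1
B_6 = ΣS(6,k) = 1+31+90+65+15+1 = 203
B_7 = ΣS(7,k) = 1+63+301+350+140+21+1 = 877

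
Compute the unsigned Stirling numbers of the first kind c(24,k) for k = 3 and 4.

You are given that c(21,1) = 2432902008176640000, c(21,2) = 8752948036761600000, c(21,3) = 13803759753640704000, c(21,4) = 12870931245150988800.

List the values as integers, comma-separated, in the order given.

159539850276066860544000, 157375898285941510732800

@22  (22,1):2432902008176640000·21+0→51090942171709440000, (22,2):8752948036761600000·21+2432902008176640000→186244810780170240000, (22,3):13803759753640704000·21+8752948036761600000→298631902863216384000, (22,4):12870931245150988800·21+13803759753640704000→284093315901811468800
@23  (23,2):186244810780170240000·22+51090942171709440000→4148476779335454720000, (23,3):298631902863216384000·22+186244810780170240000→6756146673770930688000, (23,4):284093315901811468800·22+298631902863216384000→6548684852703068697600
@24  (24,3):6756146673770930688000·23+4148476779335454720000→159539850276066860544000, (24,4):6548684852703068697600·23+6756146673770930688000→157375898285941510732800
Read c(24,3) = 159539850276066860544000, c(24,4) = 157375898285941510732800.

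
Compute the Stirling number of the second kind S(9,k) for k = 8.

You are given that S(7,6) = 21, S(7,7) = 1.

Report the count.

[8] T[8,7]:7*1+21=28 · T[8,8]:8*0+1=1
[9] T[9,8]:8*1+28=36
Read S(9,8) = 36.

36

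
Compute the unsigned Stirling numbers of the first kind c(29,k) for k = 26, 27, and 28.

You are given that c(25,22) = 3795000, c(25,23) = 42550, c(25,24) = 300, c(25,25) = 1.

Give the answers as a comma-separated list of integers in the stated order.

9642906, 78561, 406

@26  (26,23):42550·25+3795000→4858750, (26,24):300·25+42550→50050, (26,25):1·25+300→325, (26,26):0·25+1→1
@27  (27,24):50050·26+4858750→6160050, (27,25):325·26+50050→58500, (27,26):1·26+325→351, (27,27):0·26+1→1
@28  (28,25):58500·27+6160050→7739550, (28,26):351·27+58500→67977, (28,27):1·27+351→378, (28,28):0·27+1→1
@29  (29,26):67977·28+7739550→9642906, (29,27):378·28+67977→78561, (29,28):1·28+378→406
Read c(29,26) = 9642906, c(29,27) = 78561, c(29,28) = 406.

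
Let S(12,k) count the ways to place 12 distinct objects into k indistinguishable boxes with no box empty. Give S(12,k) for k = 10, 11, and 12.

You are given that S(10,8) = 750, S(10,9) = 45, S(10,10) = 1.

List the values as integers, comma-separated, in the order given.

1705, 66, 1

row 11: T[11][9]=9·45+750=1155  T[11][10]=10·1+45=55  T[11][11]=11·0+1=1
row 12: T[12][10]=10·55+1155=1705  T[12][11]=11·1+55=66  T[12][12]=12·0+1=1
Read S(12,10) = 1705, S(12,11) = 66, S(12,12) = 1.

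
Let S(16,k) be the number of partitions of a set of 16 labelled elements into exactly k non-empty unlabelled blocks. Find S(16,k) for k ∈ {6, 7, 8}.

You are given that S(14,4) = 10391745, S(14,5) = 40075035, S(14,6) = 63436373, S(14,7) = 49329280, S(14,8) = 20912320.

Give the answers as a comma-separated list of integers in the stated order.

2734926558, 3281882604, 2141764053

i=15: T(15,5)=10391745+5·40075035=210766920 | T(15,6)=40075035+6·63436373=420693273 | T(15,7)=63436373+7·49329280=408741333 | T(15,8)=49329280+8·20912320=216627840
i=16: T(16,6)=210766920+6·420693273=2734926558 | T(16,7)=420693273+7·408741333=3281882604 | T(16,8)=408741333+8·216627840=2141764053
Read S(16,6) = 2734926558, S(16,7) = 3281882604, S(16,8) = 2141764053.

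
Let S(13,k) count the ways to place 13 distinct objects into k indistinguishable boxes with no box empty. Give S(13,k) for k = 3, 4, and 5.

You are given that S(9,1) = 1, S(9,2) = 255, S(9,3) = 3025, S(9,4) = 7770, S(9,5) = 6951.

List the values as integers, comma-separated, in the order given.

261625, 2532530, 7508501

r10: T_10,1=1×1+0=1; T_10,2=2×255+1=511; T_10,3=3×3025+255=9330; T_10,4=4×7770+3025=34105; T_10,5=5×6951+7770=42525
r11: T_11,1=1×1+0=1; T_11,2=2×511+1=1023; T_11,3=3×9330+511=28501; T_11,4=4×34105+9330=145750; T_11,5=5×42525+34105=246730
r12: T_12,2=2×1023+1=2047; T_12,3=3×28501+1023=86526; T_12,4=4×145750+28501=611501; T_12,5=5×246730+145750=1379400
r13: T_13,3=3×86526+2047=261625; T_13,4=4×611501+86526=2532530; T_13,5=5×1379400+611501=7508501
Read S(13,3) = 261625, S(13,4) = 2532530, S(13,5) = 7508501.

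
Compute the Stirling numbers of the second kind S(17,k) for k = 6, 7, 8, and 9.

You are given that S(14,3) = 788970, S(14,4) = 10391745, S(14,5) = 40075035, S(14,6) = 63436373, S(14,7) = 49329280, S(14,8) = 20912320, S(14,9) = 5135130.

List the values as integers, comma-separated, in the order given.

17505749898, 25708104786, 20415995028, 9528822303

r15: T_15,4=4×10391745+788970=42355950; T_15,5=5×40075035+10391745=210766920; T_15,6=6×63436373+40075035=420693273; T_15,7=7×49329280+63436373=408741333; T_15,8=8×20912320+49329280=216627840; T_15,9=9×5135130+20912320=67128490
r16: T_16,5=5×210766920+42355950=1096190550; T_16,6=6×420693273+210766920=2734926558; T_16,7=7×408741333+420693273=3281882604; T_16,8=8×216627840+408741333=2141764053; T_16,9=9×67128490+216627840=820784250
r17: T_17,6=6×2734926558+1096190550=17505749898; T_17,7=7×3281882604+2734926558=25708104786; T_17,8=8×2141764053+3281882604=20415995028; T_17,9=9×820784250+2141764053=9528822303
Read S(17,6) = 17505749898, S(17,7) = 25708104786, S(17,8) = 20415995028, S(17,9) = 9528822303.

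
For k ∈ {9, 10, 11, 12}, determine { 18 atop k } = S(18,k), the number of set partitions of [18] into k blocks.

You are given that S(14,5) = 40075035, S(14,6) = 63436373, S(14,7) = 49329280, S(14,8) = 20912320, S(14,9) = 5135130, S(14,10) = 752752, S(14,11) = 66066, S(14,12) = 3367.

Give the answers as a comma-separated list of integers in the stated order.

106175395755, 37112163803, 8391004908, 1256328866

row 15: T[15][6]=6·63436373+40075035=420693273  T[15][7]=7·49329280+63436373=408741333  T[15][8]=8·20912320+49329280=216627840  T[15][9]=9·5135130+20912320=67128490  T[15][10]=10·752752+5135130=12662650  T[15][11]=11·66066+752752=1479478  T[15][12]=12·3367+66066=106470
row 16: T[16][7]=7·408741333+420693273=3281882604  T[16][8]=8·216627840+408741333=2141764053  T[16][9]=9·67128490+216627840=820784250  T[16][10]=10·12662650+67128490=193754990  T[16][11]=11·1479478+12662650=28936908  T[16][12]=12·106470+1479478=2757118
row 17: T[17][8]=8·2141764053+3281882604=20415995028  T[17][9]=9·820784250+2141764053=9528822303  T[17][10]=10·193754990+820784250=2758334150  T[17][11]=11·28936908+193754990=512060978  T[17][12]=12·2757118+28936908=62022324
row 18: T[18][9]=9·9528822303+20415995028=106175395755  T[18][10]=10·2758334150+9528822303=37112163803  T[18][11]=11·512060978+2758334150=8391004908  T[18][12]=12·62022324+512060978=1256328866
Read S(18,9) = 106175395755, S(18,10) = 37112163803, S(18,11) = 8391004908, S(18,12) = 1256328866.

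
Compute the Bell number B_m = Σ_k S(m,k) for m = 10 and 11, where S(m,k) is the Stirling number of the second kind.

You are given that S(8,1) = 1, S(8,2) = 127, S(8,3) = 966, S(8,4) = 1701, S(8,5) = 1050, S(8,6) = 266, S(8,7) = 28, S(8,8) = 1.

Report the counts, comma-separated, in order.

115975, 678570

row 9: T[9][1]=1·1+0=1  T[9][2]=2·127+1=255  T[9][3]=3·966+127=3025  T[9][4]=4·1701+966=7770  T[9][5]=5·1050+1701=6951  T[9][6]=6·266+1050=2646  T[9][7]=7·28+266=462  T[9][8]=8·1+28=36  T[9][9]=9·0+1=1
row 10: T[10][1]=1·1+0=1  T[10][2]=2·255+1=511  T[10][3]=3·3025+255=9330  T[10][4]=4·7770+3025=34105  T[10][5]=5·6951+7770=42525  T[10][6]=6·2646+6951=22827  T[10][7]=7·462+2646=5880  T[10][8]=8·36+462=750  T[10][9]=9·1+36=45  T[10][10]=10·0+1=1
row 11: T[11][1]=1·1+0=1  T[11][2]=2·511+1=1023  T[11][3]=3·9330+511=28501  T[11][4]=4·34105+9330=145750  T[11][5]=5·42525+34105=246730  T[11][6]=6·22827+42525=179487  T[11][7]=7·5880+22827=63987  T[11][8]=8·750+5880=11880  T[11][9]=9·45+750=1155  T[11][10]=10·1+45=55  T[11][11]=11·0+1=1
B_10 = ΣS(10,k) = 1+511+9330+34105+42525+22827+5880+750+45+1 = 115975
B_11 = ΣS(11,k) = 1+1023+28501+145750+246730+179487+63987+11880+1155+55+1 = 678570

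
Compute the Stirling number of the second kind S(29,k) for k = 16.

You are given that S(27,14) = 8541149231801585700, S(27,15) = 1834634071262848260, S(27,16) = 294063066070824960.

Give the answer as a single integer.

140694950355081071520

r28: T_28,15=15×1834634071262848260+8541149231801585700=36060660300744309600; T_28,16=16×294063066070824960+1834634071262848260=6539643128396047620
r29: T_29,16=16×6539643128396047620+36060660300744309600=140694950355081071520
Read S(29,16) = 140694950355081071520.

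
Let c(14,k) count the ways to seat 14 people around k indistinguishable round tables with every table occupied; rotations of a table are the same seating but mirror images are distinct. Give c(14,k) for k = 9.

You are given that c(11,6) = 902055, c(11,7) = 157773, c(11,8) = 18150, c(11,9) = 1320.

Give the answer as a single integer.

row 12: T[12][7]=11·157773+902055=2637558  T[12][8]=11·18150+157773=357423  T[12][9]=11·1320+18150=32670
row 13: T[13][8]=12·357423+2637558=6926634  T[13][9]=12·32670+357423=749463
row 14: T[14][9]=13·749463+6926634=16669653
Read c(14,9) = 16669653.

16669653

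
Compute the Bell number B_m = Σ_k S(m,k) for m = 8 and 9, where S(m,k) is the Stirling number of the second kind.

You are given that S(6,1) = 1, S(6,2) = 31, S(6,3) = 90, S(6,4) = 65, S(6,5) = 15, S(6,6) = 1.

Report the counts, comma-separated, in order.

i=7: T(7,1)=0+1·1=1 | T(7,2)=1+2·31=63 | T(7,3)=31+3·90=301 | T(7,4)=90+4·65=350 | T(7,5)=65+5·15=140 | T(7,6)=15+6·1=21 | T(7,7)=1+7·0=1
i=8: T(8,1)=0+1·1=1 | T(8,2)=1+2·63=127 | T(8,3)=63+3·301=966 | T(8,4)=301+4·350=1701 | T(8,5)=350+5·140=1050 | T(8,6)=140+6·21=266 | T(8,7)=21+7·1=28 | T(8,8)=1+8·0=1
i=9: T(9,1)=0+1·1=1 | T(9,2)=1+2·127=255 | T(9,3)=127+3·966=3025 | T(9,4)=966+4·1701=7770 | T(9,5)=1701+5·1050=6951 | T(9,6)=1050+6·266=2646 | T(9,7)=266+7·28=462 | T(9,8)=28+8·1=36 | T(9,9)=1+9·0=1
B_8 = ΣS(8,k) = 1+127+966+1701+1050+266+28+1 = 4140
B_9 = ΣS(9,k) = 1+255+3025+7770+6951+2646+462+36+1 = 21147

4140, 21147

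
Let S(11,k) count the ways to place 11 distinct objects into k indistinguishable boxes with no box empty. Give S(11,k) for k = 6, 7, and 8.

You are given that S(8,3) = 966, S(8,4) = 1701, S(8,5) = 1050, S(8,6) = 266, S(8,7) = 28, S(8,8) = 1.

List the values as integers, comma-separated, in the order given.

179487, 63987, 11880

@9  (9,4):1701·4+966→7770, (9,5):1050·5+1701→6951, (9,6):266·6+1050→2646, (9,7):28·7+266→462, (9,8):1·8+28→36
@10  (10,5):6951·5+7770→42525, (10,6):2646·6+6951→22827, (10,7):462·7+2646→5880, (10,8):36·8+462→750
@11  (11,6):22827·6+42525→179487, (11,7):5880·7+22827→63987, (11,8):750·8+5880→11880
Read S(11,6) = 179487, S(11,7) = 63987, S(11,8) = 11880.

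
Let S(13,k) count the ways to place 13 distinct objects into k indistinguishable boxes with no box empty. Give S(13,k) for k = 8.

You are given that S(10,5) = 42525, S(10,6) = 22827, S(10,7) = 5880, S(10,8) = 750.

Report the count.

1899612

r11: T_11,6=6×22827+42525=179487; T_11,7=7×5880+22827=63987; T_11,8=8×750+5880=11880
r12: T_12,7=7×63987+179487=627396; T_12,8=8×11880+63987=159027
r13: T_13,8=8×159027+627396=1899612
Read S(13,8) = 1899612.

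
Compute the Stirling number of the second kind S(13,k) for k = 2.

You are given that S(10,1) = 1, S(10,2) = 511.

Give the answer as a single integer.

row 11: T[11][1]=1·1+0=1  T[11][2]=2·511+1=1023
row 12: T[12][1]=1·1+0=1  T[12][2]=2·1023+1=2047
row 13: T[13][2]=2·2047+1=4095
Read S(13,2) = 4095.

4095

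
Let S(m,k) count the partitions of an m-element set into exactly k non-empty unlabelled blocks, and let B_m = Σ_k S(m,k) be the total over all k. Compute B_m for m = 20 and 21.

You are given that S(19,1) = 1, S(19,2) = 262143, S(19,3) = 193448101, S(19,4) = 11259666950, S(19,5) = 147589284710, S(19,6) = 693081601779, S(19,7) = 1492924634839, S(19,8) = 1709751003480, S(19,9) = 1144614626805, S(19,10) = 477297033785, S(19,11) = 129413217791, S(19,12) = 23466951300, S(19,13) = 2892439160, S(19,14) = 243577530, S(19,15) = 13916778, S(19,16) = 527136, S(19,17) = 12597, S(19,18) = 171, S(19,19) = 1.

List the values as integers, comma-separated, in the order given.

51724158235372, 474869816156751

row 20: T[20][1]=1·1+0=1  T[20][2]=2·262143+1=524287  T[20][3]=3·193448101+262143=580606446  T[20][4]=4·11259666950+193448101=45232115901  T[20][5]=5·147589284710+11259666950=749206090500  T[20][6]=6·693081601779+147589284710=4306078895384  T[20][7]=7·1492924634839+693081601779=11143554045652  T[20][8]=8·1709751003480+1492924634839=15170932662679  T[20][9]=9·1144614626805+1709751003480=12011282644725  T[20][10]=10·477297033785+1144614626805=5917584964655  T[20][11]=11·129413217791+477297033785=1900842429486  T[20][12]=12·23466951300+129413217791=411016633391  T[20][13]=13·2892439160+23466951300=61068660380  T[20][14]=14·243577530+2892439160=6302524580  T[20][15]=15·13916778+243577530=452329200  T[20][16]=16·527136+13916778=22350954  T[20][17]=17·12597+527136=741285  T[20][18]=18·171+12597=15675  T[20][19]=19·1+171=190  T[20][20]=20·0+1=1
row 21: T[21][1]=1·1+0=1  T[21][2]=2·524287+1=1048575  T[21][3]=3·580606446+524287=1742343625  T[21][4]=4·45232115901+580606446=181509070050  T[21][5]=5·749206090500+45232115901=3791262568401  T[21][6]=6·4306078895384+749206090500=26585679462804  T[21][7]=7·11143554045652+4306078895384=82310957214948  T[21][8]=8·15170932662679+11143554045652=132511015347084  T[21][9]=9·12011282644725+15170932662679=123272476465204  T[21][10]=10·5917584964655+12011282644725=71187132291275  T[21][11]=11·1900842429486+5917584964655=26826851689001  T[21][12]=12·411016633391+1900842429486=6833042030178  T[21][13]=13·61068660380+411016633391=1204909218331  T[21][14]=14·6302524580+61068660380=149304004500  T[21][15]=15·452329200+6302524580=13087462580  T[21][16]=16·22350954+452329200=809944464  T[21][17]=17·741285+22350954=34952799  T[21][18]=18·15675+741285=1023435  T[21][19]=19·190+15675=19285  T[21][20]=20·1+190=210  T[21][21]=21·0+1=1
B_20 = ΣS(20,k) = 1+524287+580606446+45232115901+749206090500+4306078895384+11143554045652+15170932662679+12011282644725+5917584964655+1900842429486+411016633391+61068660380+6302524580+452329200+22350954+741285+15675+190+1 = 51724158235372
B_21 = ΣS(21,k) = 1+1048575+1742343625+181509070050+3791262568401+26585679462804+82310957214948+132511015347084+123272476465204+71187132291275+26826851689001+6833042030178+1204909218331+149304004500+13087462580+809944464+34952799+1023435+19285+210+1 = 474869816156751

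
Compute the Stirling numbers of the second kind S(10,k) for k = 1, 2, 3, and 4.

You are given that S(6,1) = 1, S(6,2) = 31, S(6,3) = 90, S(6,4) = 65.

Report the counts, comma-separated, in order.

row 7: T[7][1]=1·1+0=1  T[7][2]=2·31+1=63  T[7][3]=3·90+31=301  T[7][4]=4·65+90=350
row 8: T[8][1]=1·1+0=1  T[8][2]=2·63+1=127  T[8][3]=3·301+63=966  T[8][4]=4·350+301=1701
row 9: T[9][1]=1·1+0=1  T[9][2]=2·127+1=255  T[9][3]=3·966+127=3025  T[9][4]=4·1701+966=7770
row 10: T[10][1]=1·1+0=1  T[10][2]=2·255+1=511  T[10][3]=3·3025+255=9330  T[10][4]=4·7770+3025=34105
Read S(10,1) = 1, S(10,2) = 511, S(10,3) = 9330, S(10,4) = 34105.

1, 511, 9330, 34105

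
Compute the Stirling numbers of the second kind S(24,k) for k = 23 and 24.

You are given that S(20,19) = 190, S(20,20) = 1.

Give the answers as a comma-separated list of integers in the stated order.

r21: T_21,20=20×1+190=210; T_21,21=21×0+1=1
r22: T_22,21=21×1+210=231; T_22,22=22×0+1=1
r23: T_23,22=22×1+231=253; T_23,23=23×0+1=1
r24: T_24,23=23×1+253=276; T_24,24=24×0+1=1
Read S(24,23) = 276, S(24,24) = 1.

276, 1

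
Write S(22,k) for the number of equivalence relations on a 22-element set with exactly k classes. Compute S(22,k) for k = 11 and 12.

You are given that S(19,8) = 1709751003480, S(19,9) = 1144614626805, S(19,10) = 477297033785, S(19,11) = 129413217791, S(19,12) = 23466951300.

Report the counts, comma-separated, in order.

366282500870286, 108823356051137

@20  (20,9):1144614626805·9+1709751003480→12011282644725, (20,10):477297033785·10+1144614626805→5917584964655, (20,11):129413217791·11+477297033785→1900842429486, (20,12):23466951300·12+129413217791→411016633391
@21  (21,10):5917584964655·10+12011282644725→71187132291275, (21,11):1900842429486·11+5917584964655→26826851689001, (21,12):411016633391·12+1900842429486→6833042030178
@22  (22,11):26826851689001·11+71187132291275→366282500870286, (22,12):6833042030178·12+26826851689001→108823356051137
Read S(22,11) = 366282500870286, S(22,12) = 108823356051137.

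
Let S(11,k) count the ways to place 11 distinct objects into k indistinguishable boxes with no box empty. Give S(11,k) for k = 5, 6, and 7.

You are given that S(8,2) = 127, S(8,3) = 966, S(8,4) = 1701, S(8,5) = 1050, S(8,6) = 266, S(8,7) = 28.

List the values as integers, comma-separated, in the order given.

[9] T[9,3]:3*966+127=3025 · T[9,4]:4*1701+966=7770 · T[9,5]:5*1050+1701=6951 · T[9,6]:6*266+1050=2646 · T[9,7]:7*28+266=462
[10] T[10,4]:4*7770+3025=34105 · T[10,5]:5*6951+7770=42525 · T[10,6]:6*2646+6951=22827 · T[10,7]:7*462+2646=5880
[11] T[11,5]:5*42525+34105=246730 · T[11,6]:6*22827+42525=179487 · T[11,7]:7*5880+22827=63987
Read S(11,5) = 246730, S(11,6) = 179487, S(11,7) = 63987.

246730, 179487, 63987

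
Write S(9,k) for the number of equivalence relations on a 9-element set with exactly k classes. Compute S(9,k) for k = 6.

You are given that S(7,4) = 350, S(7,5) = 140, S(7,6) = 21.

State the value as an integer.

r8: T_8,5=5×140+350=1050; T_8,6=6×21+140=266
r9: T_9,6=6×266+1050=2646
Read S(9,6) = 2646.

2646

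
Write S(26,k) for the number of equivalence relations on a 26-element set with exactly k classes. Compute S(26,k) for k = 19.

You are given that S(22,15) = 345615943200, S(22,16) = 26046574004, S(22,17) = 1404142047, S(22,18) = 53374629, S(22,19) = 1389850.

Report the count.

@23  (23,16):26046574004·16+345615943200→762361127264, (23,17):1404142047·17+26046574004→49916988803, (23,18):53374629·18+1404142047→2364885369, (23,19):1389850·19+53374629→79781779
@24  (24,17):49916988803·17+762361127264→1610949936915, (24,18):2364885369·18+49916988803→92484925445, (24,19):79781779·19+2364885369→3880739170
@25  (25,18):92484925445·18+1610949936915→3275678594925, (25,19):3880739170·19+92484925445→166218969675
@26  (26,19):166218969675·19+3275678594925→6433839018750
Read S(26,19) = 6433839018750.

6433839018750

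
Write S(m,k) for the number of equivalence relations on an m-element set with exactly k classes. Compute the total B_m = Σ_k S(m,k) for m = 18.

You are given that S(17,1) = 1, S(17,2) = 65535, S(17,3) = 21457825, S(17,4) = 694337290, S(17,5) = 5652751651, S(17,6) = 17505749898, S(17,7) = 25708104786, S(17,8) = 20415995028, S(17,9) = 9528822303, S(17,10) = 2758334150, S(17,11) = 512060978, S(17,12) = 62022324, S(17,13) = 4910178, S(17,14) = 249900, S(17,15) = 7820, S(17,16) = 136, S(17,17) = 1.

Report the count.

682076806159

[18] T[18,1]:1*1+0=1 · T[18,2]:2*65535+1=131071 · T[18,3]:3*21457825+65535=64439010 · T[18,4]:4*694337290+21457825=2798806985 · T[18,5]:5*5652751651+694337290=28958095545 · T[18,6]:6*17505749898+5652751651=110687251039 · T[18,7]:7*25708104786+17505749898=197462483400 · T[18,8]:8*20415995028+25708104786=189036065010 · T[18,9]:9*9528822303+20415995028=106175395755 · T[18,10]:10*2758334150+9528822303=37112163803 · T[18,11]:11*512060978+2758334150=8391004908 · T[18,12]:12*62022324+512060978=1256328866 · T[18,13]:13*4910178+62022324=125854638 · T[18,14]:14*249900+4910178=8408778 · T[18,15]:15*7820+249900=367200 · T[18,16]:16*136+7820=9996 · T[18,17]:17*1+136=153 · T[18,18]:18*0+1=1
B_18 = ΣS(18,k) = 1+131071+64439010+2798806985+28958095545+110687251039+197462483400+189036065010+106175395755+37112163803+8391004908+1256328866+125854638+8408778+367200+9996+153+1 = 682076806159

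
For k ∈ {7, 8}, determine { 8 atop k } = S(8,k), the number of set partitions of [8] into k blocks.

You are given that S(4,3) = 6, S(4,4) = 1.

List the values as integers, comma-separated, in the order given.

28, 1

@5  (5,4):1·4+6→10, (5,5):0·5+1→1
@6  (6,5):1·5+10→15, (6,6):0·6+1→1
@7  (7,6):1·6+15→21, (7,7):0·7+1→1
@8  (8,7):1·7+21→28, (8,8):0·8+1→1
Read S(8,7) = 28, S(8,8) = 1.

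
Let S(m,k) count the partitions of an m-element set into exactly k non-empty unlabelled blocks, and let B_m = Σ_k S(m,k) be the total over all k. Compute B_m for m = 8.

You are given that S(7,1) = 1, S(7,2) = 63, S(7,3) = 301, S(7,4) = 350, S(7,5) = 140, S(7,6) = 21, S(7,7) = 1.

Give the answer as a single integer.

row 8: T[8][1]=1·1+0=1  T[8][2]=2·63+1=127  T[8][3]=3·301+63=966  T[8][4]=4·350+301=1701  T[8][5]=5·140+350=1050  T[8][6]=6·21+140=266  T[8][7]=7·1+21=28  T[8][8]=8·0+1=1
B_8 = ΣS(8,k) = 1+127+966+1701+1050+266+28+1 = 4140

4140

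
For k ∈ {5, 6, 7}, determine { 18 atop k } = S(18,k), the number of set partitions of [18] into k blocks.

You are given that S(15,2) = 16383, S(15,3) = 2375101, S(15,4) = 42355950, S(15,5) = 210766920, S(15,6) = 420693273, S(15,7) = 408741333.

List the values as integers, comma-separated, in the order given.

@16  (16,3):2375101·3+16383→7141686, (16,4):42355950·4+2375101→171798901, (16,5):210766920·5+42355950→1096190550, (16,6):420693273·6+210766920→2734926558, (16,7):408741333·7+420693273→3281882604
@17  (17,4):171798901·4+7141686→694337290, (17,5):1096190550·5+171798901→5652751651, (17,6):2734926558·6+1096190550→17505749898, (17,7):3281882604·7+2734926558→25708104786
@18  (18,5):5652751651·5+694337290→28958095545, (18,6):17505749898·6+5652751651→110687251039, (18,7):25708104786·7+17505749898→197462483400
Read S(18,5) = 28958095545, S(18,6) = 110687251039, S(18,7) = 197462483400.

28958095545, 110687251039, 197462483400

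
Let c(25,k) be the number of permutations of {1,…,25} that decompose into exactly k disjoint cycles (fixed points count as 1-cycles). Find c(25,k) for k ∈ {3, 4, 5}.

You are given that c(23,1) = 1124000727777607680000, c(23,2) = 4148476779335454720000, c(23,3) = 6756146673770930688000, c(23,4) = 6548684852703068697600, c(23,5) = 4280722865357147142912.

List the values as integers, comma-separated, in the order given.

3925495373278097719296000, 3936561409138663118131200, 2677503356427960382362624

r24: T_24,2=23×4148476779335454720000+1124000727777607680000=96538966652493066240000; T_24,3=23×6756146673770930688000+4148476779335454720000=159539850276066860544000; T_24,4=23×6548684852703068697600+6756146673770930688000=157375898285941510732800; T_24,5=23×4280722865357147142912+6548684852703068697600=105005310755917452984576
r25: T_25,3=24×159539850276066860544000+96538966652493066240000=3925495373278097719296000; T_25,4=24×157375898285941510732800+159539850276066860544000=3936561409138663118131200; T_25,5=24×105005310755917452984576+157375898285941510732800=2677503356427960382362624
Read c(25,3) = 3925495373278097719296000, c(25,4) = 3936561409138663118131200, c(25,5) = 2677503356427960382362624.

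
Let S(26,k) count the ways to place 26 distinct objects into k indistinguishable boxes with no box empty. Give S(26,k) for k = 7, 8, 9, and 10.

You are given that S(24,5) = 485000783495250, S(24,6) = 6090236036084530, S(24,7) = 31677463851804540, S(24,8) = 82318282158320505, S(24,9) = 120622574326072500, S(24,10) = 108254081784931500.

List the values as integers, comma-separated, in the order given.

[25] T[25,6]:6*6090236036084530+485000783495250=37026417000002430 · T[25,7]:7*31677463851804540+6090236036084530=227832482998716310 · T[25,8]:8*82318282158320505+31677463851804540=690223721118368580 · T[25,9]:9*120622574326072500+82318282158320505=1167921451092973005 · T[25,10]:10*108254081784931500+120622574326072500=1203163392175387500
[26] T[26,7]:7*227832482998716310+37026417000002430=1631853797991016600 · T[26,8]:8*690223721118368580+227832482998716310=5749622251945664950 · T[26,9]:9*1167921451092973005+690223721118368580=11201516780955125625 · T[26,10]:10*1203163392175387500+1167921451092973005=13199555372846848005
Read S(26,7) = 1631853797991016600, S(26,8) = 5749622251945664950, S(26,9) = 11201516780955125625, S(26,10) = 13199555372846848005.

1631853797991016600, 5749622251945664950, 11201516780955125625, 13199555372846848005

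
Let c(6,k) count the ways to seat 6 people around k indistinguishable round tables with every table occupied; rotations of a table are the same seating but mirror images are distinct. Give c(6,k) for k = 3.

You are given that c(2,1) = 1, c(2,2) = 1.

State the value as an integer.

225

r3: T_3,1=2×1+0=2; T_3,2=2×1+1=3; T_3,3=2×0+1=1
r4: T_4,1=3×2+0=6; T_4,2=3×3+2=11; T_4,3=3×1+3=6
r5: T_5,2=4×11+6=50; T_5,3=4×6+11=35
r6: T_6,3=5×35+50=225
Read c(6,3) = 225.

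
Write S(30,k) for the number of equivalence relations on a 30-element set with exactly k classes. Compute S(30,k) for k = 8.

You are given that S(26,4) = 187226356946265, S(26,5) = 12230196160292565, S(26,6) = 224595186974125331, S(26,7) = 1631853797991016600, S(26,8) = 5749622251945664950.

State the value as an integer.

@27  (27,5):12230196160292565·5+187226356946265→61338207158409090, (27,6):224595186974125331·6+12230196160292565→1359801318005044551, (27,7):1631853797991016600·7+224595186974125331→11647571772911241531, (27,8):5749622251945664950·8+1631853797991016600→47628831813556336200
@28  (28,6):1359801318005044551·6+61338207158409090→8220146115188676396, (28,7):11647571772911241531·7+1359801318005044551→82892803728383735268, (28,8):47628831813556336200·8+11647571772911241531→392678226281361931131
@29  (29,7):82892803728383735268·7+8220146115188676396→588469772213874823272, (29,8):392678226281361931131·8+82892803728383735268→3224318613979279184316
@30  (30,8):3224318613979279184316·8+588469772213874823272→26383018684048108297800
Read S(30,8) = 26383018684048108297800.

26383018684048108297800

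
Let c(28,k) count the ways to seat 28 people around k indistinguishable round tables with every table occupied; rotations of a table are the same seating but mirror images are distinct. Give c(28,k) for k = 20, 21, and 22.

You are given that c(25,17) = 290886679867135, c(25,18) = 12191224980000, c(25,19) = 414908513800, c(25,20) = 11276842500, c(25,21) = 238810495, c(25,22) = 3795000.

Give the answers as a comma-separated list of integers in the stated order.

2280730371654735, 71603372991150, 1845173352165

row 26: T[26][18]=25·12191224980000+290886679867135=595667304367135  T[26][19]=25·414908513800+12191224980000=22563937825000  T[26][20]=25·11276842500+414908513800=696829576300  T[26][21]=25·238810495+11276842500=17247104875  T[26][22]=25·3795000+238810495=333685495
row 27: T[27][19]=26·22563937825000+595667304367135=1182329687817135  T[27][20]=26·696829576300+22563937825000=40681506808800  T[27][21]=26·17247104875+696829576300=1145254303050  T[27][22]=26·333685495+17247104875=25922927745
row 28: T[28][20]=27·40681506808800+1182329687817135=2280730371654735  T[28][21]=27·1145254303050+40681506808800=71603372991150  T[28][22]=27·25922927745+1145254303050=1845173352165
Read c(28,20) = 2280730371654735, c(28,21) = 71603372991150, c(28,22) = 1845173352165.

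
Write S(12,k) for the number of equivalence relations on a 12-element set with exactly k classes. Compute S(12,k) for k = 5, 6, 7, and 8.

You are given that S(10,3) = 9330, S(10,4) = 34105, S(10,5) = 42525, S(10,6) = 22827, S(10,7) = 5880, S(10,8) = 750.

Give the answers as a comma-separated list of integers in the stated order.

1379400, 1323652, 627396, 159027

row 11: T[11][4]=4·34105+9330=145750  T[11][5]=5·42525+34105=246730  T[11][6]=6·22827+42525=179487  T[11][7]=7·5880+22827=63987  T[11][8]=8·750+5880=11880
row 12: T[12][5]=5·246730+145750=1379400  T[12][6]=6·179487+246730=1323652  T[12][7]=7·63987+179487=627396  T[12][8]=8·11880+63987=159027
Read S(12,5) = 1379400, S(12,6) = 1323652, S(12,7) = 627396, S(12,8) = 159027.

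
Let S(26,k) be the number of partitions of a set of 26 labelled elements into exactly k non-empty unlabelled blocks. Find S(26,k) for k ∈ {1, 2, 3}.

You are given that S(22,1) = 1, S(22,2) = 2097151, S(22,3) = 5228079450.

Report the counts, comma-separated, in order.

1, 33554431, 423610750290

r23: T_23,1=1×1+0=1; T_23,2=2×2097151+1=4194303; T_23,3=3×5228079450+2097151=15686335501
r24: T_24,1=1×1+0=1; T_24,2=2×4194303+1=8388607; T_24,3=3×15686335501+4194303=47063200806
r25: T_25,1=1×1+0=1; T_25,2=2×8388607+1=16777215; T_25,3=3×47063200806+8388607=141197991025
r26: T_26,1=1×1+0=1; T_26,2=2×16777215+1=33554431; T_26,3=3×141197991025+16777215=423610750290
Read S(26,1) = 1, S(26,2) = 33554431, S(26,3) = 423610750290.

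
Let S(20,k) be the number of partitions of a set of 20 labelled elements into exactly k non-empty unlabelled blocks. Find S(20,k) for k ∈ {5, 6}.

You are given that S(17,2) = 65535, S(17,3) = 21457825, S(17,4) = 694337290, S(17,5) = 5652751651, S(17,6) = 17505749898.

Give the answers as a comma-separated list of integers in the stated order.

row 18: T[18][3]=3·21457825+65535=64439010  T[18][4]=4·694337290+21457825=2798806985  T[18][5]=5·5652751651+694337290=28958095545  T[18][6]=6·17505749898+5652751651=110687251039
row 19: T[19][4]=4·2798806985+64439010=11259666950  T[19][5]=5·28958095545+2798806985=147589284710  T[19][6]=6·110687251039+28958095545=693081601779
row 20: T[20][5]=5·147589284710+11259666950=749206090500  T[20][6]=6·693081601779+147589284710=4306078895384
Read S(20,5) = 749206090500, S(20,6) = 4306078895384.

749206090500, 4306078895384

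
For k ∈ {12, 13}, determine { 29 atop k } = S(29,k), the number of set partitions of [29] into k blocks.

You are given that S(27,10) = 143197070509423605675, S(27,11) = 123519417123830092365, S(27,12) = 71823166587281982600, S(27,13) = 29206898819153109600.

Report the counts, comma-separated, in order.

13326679652926121224470, 6855064482242755179765

r28: T_28,11=11×123519417123830092365+143197070509423605675=1501910658871554621690; T_28,12=12×71823166587281982600+123519417123830092365=985397416171213883565; T_28,13=13×29206898819153109600+71823166587281982600=451512851236272407400
r29: T_29,12=12×985397416171213883565+1501910658871554621690=13326679652926121224470; T_29,13=13×451512851236272407400+985397416171213883565=6855064482242755179765
Read S(29,12) = 13326679652926121224470, S(29,13) = 6855064482242755179765.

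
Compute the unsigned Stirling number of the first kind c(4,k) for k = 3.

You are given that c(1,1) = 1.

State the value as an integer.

[2] T[2,1]:1*1+0=1 · T[2,2]:1*0+1=1
[3] T[3,2]:2*1+1=3 · T[3,3]:2*0+1=1
[4] T[4,3]:3*1+3=6
Read c(4,3) = 6.

6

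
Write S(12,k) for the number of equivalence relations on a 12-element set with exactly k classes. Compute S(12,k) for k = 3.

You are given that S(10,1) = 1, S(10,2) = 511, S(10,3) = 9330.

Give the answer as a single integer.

r11: T_11,2=2×511+1=1023; T_11,3=3×9330+511=28501
r12: T_12,3=3×28501+1023=86526
Read S(12,3) = 86526.

86526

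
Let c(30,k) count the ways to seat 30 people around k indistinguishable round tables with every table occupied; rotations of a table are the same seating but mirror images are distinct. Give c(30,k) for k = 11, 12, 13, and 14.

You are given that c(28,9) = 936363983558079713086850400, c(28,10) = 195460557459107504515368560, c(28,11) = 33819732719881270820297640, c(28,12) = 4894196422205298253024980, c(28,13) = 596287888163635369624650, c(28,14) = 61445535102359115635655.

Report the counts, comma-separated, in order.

39539238727270799376544542000, 6097272817323042122728617800, 796974693974455191377937300, 88776380550648116217781890

[29] T[29,10]:28*195460557459107504515368560+936363983558079713086850400=6409259592413089839517170080 · T[29,11]:28*33819732719881270820297640+195460557459107504515368560=1142413073615783087483702480 · T[29,12]:28*4894196422205298253024980+33819732719881270820297640=170857232541629621904997080 · T[29,13]:28*596287888163635369624650+4894196422205298253024980=21590257290787088602515180 · T[29,14]:28*61445535102359115635655+596287888163635369624650=2316762871029690607422990
[30] T[30,11]:29*1142413073615783087483702480+6409259592413089839517170080=39539238727270799376544542000 · T[30,12]:29*170857232541629621904997080+1142413073615783087483702480=6097272817323042122728617800 · T[30,13]:29*21590257290787088602515180+170857232541629621904997080=796974693974455191377937300 · T[30,14]:29*2316762871029690607422990+21590257290787088602515180=88776380550648116217781890
Read c(30,11) = 39539238727270799376544542000, c(30,12) = 6097272817323042122728617800, c(30,13) = 796974693974455191377937300, c(30,14) = 88776380550648116217781890.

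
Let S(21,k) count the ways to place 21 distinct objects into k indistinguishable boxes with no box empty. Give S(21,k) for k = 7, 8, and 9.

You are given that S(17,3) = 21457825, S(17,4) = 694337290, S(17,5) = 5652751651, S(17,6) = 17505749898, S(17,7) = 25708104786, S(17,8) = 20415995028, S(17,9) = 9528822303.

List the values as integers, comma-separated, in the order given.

82310957214948, 132511015347084, 123272476465204

row 18: T[18][4]=4·694337290+21457825=2798806985  T[18][5]=5·5652751651+694337290=28958095545  T[18][6]=6·17505749898+5652751651=110687251039  T[18][7]=7·25708104786+17505749898=197462483400  T[18][8]=8·20415995028+25708104786=189036065010  T[18][9]=9·9528822303+20415995028=106175395755
row 19: T[19][5]=5·28958095545+2798806985=147589284710  T[19][6]=6·110687251039+28958095545=693081601779  T[19][7]=7·197462483400+110687251039=1492924634839  T[19][8]=8·189036065010+197462483400=1709751003480  T[19][9]=9·106175395755+189036065010=1144614626805
row 20: T[20][6]=6·693081601779+147589284710=4306078895384  T[20][7]=7·1492924634839+693081601779=11143554045652  T[20][8]=8·1709751003480+1492924634839=15170932662679  T[20][9]=9·1144614626805+1709751003480=12011282644725
row 21: T[21][7]=7·11143554045652+4306078895384=82310957214948  T[21][8]=8·15170932662679+11143554045652=132511015347084  T[21][9]=9·12011282644725+15170932662679=123272476465204
Read S(21,7) = 82310957214948, S(21,8) = 132511015347084, S(21,9) = 123272476465204.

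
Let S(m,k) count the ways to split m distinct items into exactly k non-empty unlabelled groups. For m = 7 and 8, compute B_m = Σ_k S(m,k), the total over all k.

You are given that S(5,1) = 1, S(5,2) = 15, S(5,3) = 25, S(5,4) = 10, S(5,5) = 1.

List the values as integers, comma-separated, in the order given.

i=6: T(6,1)=0+1·1=1 | T(6,2)=1+2·15=31 | T(6,3)=15+3·25=90 | T(6,4)=25+4·10=65 | T(6,5)=10+5·1=15 | T(6,6)=1+6·0=1
i=7: T(7,1)=0+1·1=1 | T(7,2)=1+2·31=63 | T(7,3)=31+3·90=301 | T(7,4)=90+4·65=350 | T(7,5)=65+5·15=140 | T(7,6)=15+6·1=21 | T(7,7)=1+7·0=1
i=8: T(8,1)=0+1·1=1 | T(8,2)=1+2·63=127 | T(8,3)=63+3·301=966 | T(8,4)=301+4·350=1701 | T(8,5)=350+5·140=1050 | T(8,6)=140+6·21=266 | T(8,7)=21+7·1=28 | T(8,8)=1+8·0=1
B_7 = ΣS(7,k) = 1+63+301+350+140+21+1 = 877
B_8 = ΣS(8,k) = 1+127+966+1701+1050+266+28+1 = 4140

877, 4140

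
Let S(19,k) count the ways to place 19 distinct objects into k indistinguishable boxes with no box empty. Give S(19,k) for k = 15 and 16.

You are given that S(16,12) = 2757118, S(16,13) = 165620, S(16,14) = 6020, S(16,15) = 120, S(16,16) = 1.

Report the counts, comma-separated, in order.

[17] T[17,13]:13*165620+2757118=4910178 · T[17,14]:14*6020+165620=249900 · T[17,15]:15*120+6020=7820 · T[17,16]:16*1+120=136
[18] T[18,14]:14*249900+4910178=8408778 · T[18,15]:15*7820+249900=367200 · T[18,16]:16*136+7820=9996
[19] T[19,15]:15*367200+8408778=13916778 · T[19,16]:16*9996+367200=527136
Read S(19,15) = 13916778, S(19,16) = 527136.

13916778, 527136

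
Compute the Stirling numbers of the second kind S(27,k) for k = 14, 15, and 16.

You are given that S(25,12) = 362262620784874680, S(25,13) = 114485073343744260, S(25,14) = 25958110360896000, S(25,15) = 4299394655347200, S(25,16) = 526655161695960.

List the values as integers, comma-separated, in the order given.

8541149231801585700, 1834634071262848260, 294063066070824960

r26: T_26,13=13×114485073343744260+362262620784874680=1850568574253550060; T_26,14=14×25958110360896000+114485073343744260=477898618396288260; T_26,15=15×4299394655347200+25958110360896000=90449030191104000; T_26,16=16×526655161695960+4299394655347200=12725877242482560
r27: T_27,14=14×477898618396288260+1850568574253550060=8541149231801585700; T_27,15=15×90449030191104000+477898618396288260=1834634071262848260; T_27,16=16×12725877242482560+90449030191104000=294063066070824960
Read S(27,14) = 8541149231801585700, S(27,15) = 1834634071262848260, S(27,16) = 294063066070824960.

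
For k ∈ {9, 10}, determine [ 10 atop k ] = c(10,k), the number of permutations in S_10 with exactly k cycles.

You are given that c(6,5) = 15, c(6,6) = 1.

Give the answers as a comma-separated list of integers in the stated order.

r7: T_7,6=6×1+15=21; T_7,7=6×0+1=1
r8: T_8,7=7×1+21=28; T_8,8=7×0+1=1
r9: T_9,8=8×1+28=36; T_9,9=8×0+1=1
r10: T_10,9=9×1+36=45; T_10,10=9×0+1=1
Read c(10,9) = 45, c(10,10) = 1.

45, 1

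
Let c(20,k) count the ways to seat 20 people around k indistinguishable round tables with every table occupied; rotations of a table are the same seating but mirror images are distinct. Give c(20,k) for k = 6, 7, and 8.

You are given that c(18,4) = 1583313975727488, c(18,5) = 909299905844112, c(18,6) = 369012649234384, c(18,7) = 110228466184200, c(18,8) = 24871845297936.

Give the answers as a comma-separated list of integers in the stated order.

161429736530118960, 52260903362512720, 12953636989943896

i=19: T(19,5)=1583313975727488+18·909299905844112=17950712280921504 | T(19,6)=909299905844112+18·369012649234384=7551527592063024 | T(19,7)=369012649234384+18·110228466184200=2353125040549984 | T(19,8)=110228466184200+18·24871845297936=557921681547048
i=20: T(20,6)=17950712280921504+19·7551527592063024=161429736530118960 | T(20,7)=7551527592063024+19·2353125040549984=52260903362512720 | T(20,8)=2353125040549984+19·557921681547048=12953636989943896
Read c(20,6) = 161429736530118960, c(20,7) = 52260903362512720, c(20,8) = 12953636989943896.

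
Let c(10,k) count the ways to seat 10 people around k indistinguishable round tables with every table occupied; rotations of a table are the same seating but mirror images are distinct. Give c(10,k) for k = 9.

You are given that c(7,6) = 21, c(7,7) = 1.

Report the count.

45

i=8: T(8,7)=21+7·1=28 | T(8,8)=1+7·0=1
i=9: T(9,8)=28+8·1=36 | T(9,9)=1+8·0=1
i=10: T(10,9)=36+9·1=45
Read c(10,9) = 45.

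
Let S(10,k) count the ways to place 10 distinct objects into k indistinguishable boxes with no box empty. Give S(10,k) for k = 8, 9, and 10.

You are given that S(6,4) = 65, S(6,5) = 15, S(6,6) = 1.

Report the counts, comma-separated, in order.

[7] T[7,5]:5*15+65=140 · T[7,6]:6*1+15=21 · T[7,7]:7*0+1=1
[8] T[8,6]:6*21+140=266 · T[8,7]:7*1+21=28 · T[8,8]:8*0+1=1
[9] T[9,7]:7*28+266=462 · T[9,8]:8*1+28=36 · T[9,9]:9*0+1=1
[10] T[10,8]:8*36+462=750 · T[10,9]:9*1+36=45 · T[10,10]:10*0+1=1
Read S(10,8) = 750, S(10,9) = 45, S(10,10) = 1.

750, 45, 1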